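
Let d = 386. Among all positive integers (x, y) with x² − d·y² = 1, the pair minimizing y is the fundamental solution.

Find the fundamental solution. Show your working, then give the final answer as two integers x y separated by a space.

111555 5678

d=386: √d = [19; 1,1,1,4,1,18,1,4,1,1,1,38] (ℓ=12, even), read p_11/q_11
a_0=19:  p_0=19·1+0=19,  q_0=19·0+1=1
…
a_3=1:  p_3=1·39+20=59,  q_3=1·2+1=3
a_4=4:  p_4=4·59+39=275,  q_4=4·3+2=14
…
a_10=1:  p_10=1·39392+32771=72163,  q_10=1·2005+1668=3673
a_11=1:  p_11=1·72163+39392=111555,  q_11=1·3673+2005=5678
→ (111555, 5678).  Check: 111555²=12444518025, 386·5678²=12444518024, difference 1.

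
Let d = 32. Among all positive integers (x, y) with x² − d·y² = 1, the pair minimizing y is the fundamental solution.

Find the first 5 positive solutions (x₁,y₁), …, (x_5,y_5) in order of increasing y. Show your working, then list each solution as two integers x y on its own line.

17 3
577 102
19601 3465
665857 117708
22619537 3998607

√32 = [5; 1,1,1,10, …], period ℓ=4 (even) → k=3
k=0  a_k=5  p_k/q_k = 5/1
k=1  a_k=1  p_k/q_k = 6/1
k=2  a_k=1  p_k/q_k = 11/2
k=3  a_k=1  p_k/q_k = 17/3
fundamental: x₁=17, y₁=3  (since 289 − 32·9 = 1)
(x_2, y_2) = (17·17 + 32·3·3, 17·3 + 3·17) = (577, 102)
(x_3, y_3) = (17·577 + 32·3·102, 17·102 + 3·577) = (19601, 3465)
(x_4, y_4) = (17·19601 + 32·3·3465, 17·3465 + 3·19601) = (665857, 117708)
(x_5, y_5) = (17·665857 + 32·3·117708, 17·117708 + 3·665857) = (22619537, 3998607)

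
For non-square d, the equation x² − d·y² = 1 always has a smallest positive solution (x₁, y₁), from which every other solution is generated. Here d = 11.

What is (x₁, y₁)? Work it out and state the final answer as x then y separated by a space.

√11 → a₀=3, period (3,6); ℓ=2 even so k=1
a_0=3:  p_0=3·1+0=3,  q_0=3·0+1=1
a_1=3:  p_1=3·3+1=10,  q_1=3·1+0=3
(x₁, y₁) = (10, 3);  10² − 11·3² = 1 ✓

10 3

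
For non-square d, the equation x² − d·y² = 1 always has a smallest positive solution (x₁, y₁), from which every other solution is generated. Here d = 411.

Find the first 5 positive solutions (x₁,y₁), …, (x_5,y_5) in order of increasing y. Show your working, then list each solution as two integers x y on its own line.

49730 2453
4946145799 243975380
491943661118810 24265791292347
48928716529930696801 2413475601692857240
4866450145574963442708650 240044283320105789798053

√411 = [20; 3,1,1,1,19,1,1,1,3,40, …], period ℓ=10 (even) → k=9
a_0=20:  p_0=20·1+0=20,  q_0=20·0+1=1
a_1=3:  p_1=3·20+1=61,  q_1=3·1+0=3
a_2=1:  p_2=1·61+20=81,  q_2=1·3+1=4
a_3=1:  p_3=1·81+61=142,  q_3=1·4+3=7
a_4=1:  p_4=1·142+81=223,  q_4=1·7+4=11
a_5=19:  p_5=19·223+142=4379,  q_5=19·11+7=216
a_6=1:  p_6=1·4379+223=4602,  q_6=1·216+11=227
a_7=1:  p_7=1·4602+4379=8981,  q_7=1·227+216=443
a_8=1:  p_8=1·8981+4602=13583,  q_8=1·443+227=670
a_9=3:  p_9=3·13583+8981=49730,  q_9=3·670+443=2453
(x₁, y₁) = (49730, 2453);  49730² − 411·2453² = 1 ✓
k=2:  x_2 = 49730·49730+411·2453·2453 = 4946145799,  y_2 = 49730·2453+2453·49730 = 243975380
k=3:  x_3 = 49730·4946145799+411·2453·243975380 = 491943661118810,  y_3 = 49730·243975380+2453·4946145799 = 24265791292347
k=4:  x_4 = 49730·491943661118810+411·2453·24265791292347 = 48928716529930696801,  y_4 = 49730·24265791292347+2453·491943661118810 = 2413475601692857240
k=5:  x_5 = 49730·48928716529930696801+411·2453·2413475601692857240 = 4866450145574963442708650,  y_5 = 49730·2413475601692857240+2453·48928716529930696801 = 240044283320105789798053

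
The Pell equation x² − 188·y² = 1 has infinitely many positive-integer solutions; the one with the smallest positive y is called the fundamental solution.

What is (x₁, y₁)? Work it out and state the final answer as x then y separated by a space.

[13; 1,2,2,6,2,2,1,26] for √188; ℓ=8 ⇒ convergent index 7
i=0: a=13 ⇒ p=13, q=1
i=1: a=1 ⇒ p=14, q=1
…
i=6: a=2 ⇒ p=3277, q=239
i=7: a=1 ⇒ p=4607, q=336
(x₁, y₁) = (4607, 336);  4607² − 188·336² = 1 ✓

4607 336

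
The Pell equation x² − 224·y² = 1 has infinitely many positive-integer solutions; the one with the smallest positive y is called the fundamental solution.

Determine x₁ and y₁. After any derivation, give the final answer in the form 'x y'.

15 1

√224 → a₀=14, period (1,28); ℓ=2 even so k=1
i=0: a=14 ⇒ p=14, q=1
i=1: a=1 ⇒ p=15, q=1
(x₁, y₁) = (15, 1);  15² − 224·1² = 1 ✓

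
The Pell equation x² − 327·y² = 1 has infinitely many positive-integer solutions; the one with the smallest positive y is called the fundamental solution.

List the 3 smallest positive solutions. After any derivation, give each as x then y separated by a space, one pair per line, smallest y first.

217 12
94177 5208
40872601 2260260

√327 = [18; 12,36, …], period ℓ=2 (even) → k=1
step 0: (18, 1)  from 18·(1,0) + (0,1)
step 1: (217, 12)  from 12·(18,1) + (1,0)
→ (217, 12).  Check: 217²=47089, 327·12²=47088, difference 1.
(x_2, y_2) = (217·217 + 327·12·12, 217·12 + 12·217) = (94177, 5208)
(x_3, y_3) = (217·94177 + 327·12·5208, 217·5208 + 12·94177) = (40872601, 2260260)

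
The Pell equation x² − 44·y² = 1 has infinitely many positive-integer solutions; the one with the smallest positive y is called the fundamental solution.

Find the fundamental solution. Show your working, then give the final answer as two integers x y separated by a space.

199 30

d=44: √d = [6; 1,1,1,2,1,1,1,12] (ℓ=8, even), read p_7/q_7
step 0: (6, 1)  from 6·(1,0) + (0,1)
…
step 6: (126, 19)  from 1·(73,11) + (53,8)
step 7: (199, 30)  from 1·(126,19) + (73,11)
(x₁, y₁) = (199, 30);  199² − 44·30² = 1 ✓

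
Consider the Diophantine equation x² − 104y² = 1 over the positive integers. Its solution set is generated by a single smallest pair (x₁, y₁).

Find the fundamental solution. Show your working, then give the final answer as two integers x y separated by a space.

[10; 5,20] for √104; ℓ=2 ⇒ convergent index 1
step 0: (10, 1)  from 10·(1,0) + (0,1)
step 1: (51, 5)  from 5·(10,1) + (1,0)
fundamental: x₁=51, y₁=5  (since 2601 − 104·25 = 1)

51 5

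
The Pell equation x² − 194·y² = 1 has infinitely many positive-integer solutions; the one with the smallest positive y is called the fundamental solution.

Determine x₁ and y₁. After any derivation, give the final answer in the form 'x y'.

195 14

[13; 1,12,1,26] for √194; ℓ=4 ⇒ convergent index 3
a_0=13:  p_0=13·1+0=13,  q_0=13·0+1=1
…
a_2=12:  p_2=12·14+13=181,  q_2=12·1+1=13
a_3=1:  p_3=1·181+14=195,  q_3=1·13+1=14
→ (195, 14).  Check: 195²=38025, 194·14²=38024, difference 1.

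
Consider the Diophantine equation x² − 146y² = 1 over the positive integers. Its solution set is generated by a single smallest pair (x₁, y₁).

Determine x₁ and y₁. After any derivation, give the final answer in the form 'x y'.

d=146: √d = [12; 12,24] (ℓ=2, even), read p_1/q_1
step 0: (12, 1)  from 12·(1,0) + (0,1)
step 1: (145, 12)  from 12·(12,1) + (1,0)
→ (145, 12).  Check: 145²=21025, 146·12²=21024, difference 1.

145 12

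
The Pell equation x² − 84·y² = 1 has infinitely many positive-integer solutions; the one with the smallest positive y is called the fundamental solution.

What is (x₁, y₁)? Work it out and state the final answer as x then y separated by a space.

√84 → a₀=9, period (6,18); ℓ=2 even so k=1
step 0: (9, 1)  from 9·(1,0) + (0,1)
step 1: (55, 6)  from 6·(9,1) + (1,0)
(x₁, y₁) = (55, 6);  55² − 84·6² = 1 ✓

55 6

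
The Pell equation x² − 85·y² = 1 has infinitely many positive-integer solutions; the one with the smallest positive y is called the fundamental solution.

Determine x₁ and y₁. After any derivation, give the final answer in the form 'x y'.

285769 30996

[9; 4,1,1,4,18] for √85; ℓ=5 ⇒ convergent index 9
k=0  a_k=9  p_k/q_k = 9/1
k=1  a_k=4  p_k/q_k = 37/4
k=2  a_k=1  p_k/q_k = 46/5
k=3  a_k=1  p_k/q_k = 83/9
k=4  a_k=4  p_k/q_k = 378/41
…
k=6  a_k=4  p_k/q_k = 27926/3029
…
k=8  a_k=1  p_k/q_k = 62739/6805
k=9  a_k=4  p_k/q_k = 285769/30996
→ (285769, 30996).  Check: 285769²=81663921361, 85·30996²=81663921360, difference 1.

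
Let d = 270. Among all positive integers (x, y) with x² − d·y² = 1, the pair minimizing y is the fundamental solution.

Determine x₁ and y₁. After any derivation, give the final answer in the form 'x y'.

d=270: √d = [16; 2,3,6,3,2,32] (ℓ=6, even), read p_5/q_5
i=0: a=16 ⇒ p=16, q=1
…
i=2: a=3 ⇒ p=115, q=7
i=3: a=6 ⇒ p=723, q=44
i=4: a=3 ⇒ p=2284, q=139
i=5: a=2 ⇒ p=5291, q=322
(x₁, y₁) = (5291, 322);  5291² − 270·322² = 1 ✓

5291 322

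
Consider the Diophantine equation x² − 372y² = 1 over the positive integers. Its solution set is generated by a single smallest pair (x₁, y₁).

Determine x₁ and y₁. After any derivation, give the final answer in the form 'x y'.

√372 = [19; 3,2,12,2,3,38, …], period ℓ=6 (even) → k=5
a_0=19:  p_0=19·1+0=19,  q_0=19·0+1=1
…
a_2=2:  p_2=2·58+19=135,  q_2=2·3+1=7
…
a_4=2:  p_4=2·1678+135=3491,  q_4=2·87+7=181
a_5=3:  p_5=3·3491+1678=12151,  q_5=3·181+87=630
(x₁, y₁) = (12151, 630);  12151² − 372·630² = 1 ✓

12151 630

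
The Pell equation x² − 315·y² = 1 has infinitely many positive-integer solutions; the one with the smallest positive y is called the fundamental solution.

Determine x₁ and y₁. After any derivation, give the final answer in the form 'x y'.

√315 = [17; 1,2,1,34, …], period ℓ=4 (even) → k=3
step 0: (17, 1)  from 17·(1,0) + (0,1)
step 1: (18, 1)  from 1·(17,1) + (1,0)
step 2: (53, 3)  from 2·(18,1) + (17,1)
step 3: (71, 4)  from 1·(53,3) + (18,1)
fundamental: x₁=71, y₁=4  (since 5041 − 315·16 = 1)

71 4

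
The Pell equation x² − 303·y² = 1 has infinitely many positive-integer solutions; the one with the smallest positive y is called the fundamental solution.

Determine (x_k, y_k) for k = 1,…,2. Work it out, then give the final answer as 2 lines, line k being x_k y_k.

d=303: √d = [17; 2,2,5,2,2,34] (ℓ=6, even), read p_5/q_5
step 0: (17, 1)  from 17·(1,0) + (0,1)
step 1: (35, 2)  from 2·(17,1) + (1,0)
step 2: (87, 5)  from 2·(35,2) + (17,1)
step 3: (470, 27)  from 5·(87,5) + (35,2)
step 4: (1027, 59)  from 2·(470,27) + (87,5)
step 5: (2524, 145)  from 2·(1027,59) + (470,27)
fundamental: x₁=2524, y₁=145  (since 6370576 − 303·21025 = 1)
n=2: (2524,145)∘(2524,145) = (2524·2524+303·145·145, 2524·145+145·2524) = (12741151,731960)

2524 145
12741151 731960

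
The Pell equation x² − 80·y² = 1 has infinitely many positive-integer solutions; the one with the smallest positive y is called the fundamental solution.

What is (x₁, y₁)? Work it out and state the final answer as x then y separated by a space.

√80 = [8; 1,16, …], period ℓ=2 (even) → k=1
a_0=8:  p_0=8·1+0=8,  q_0=8·0+1=1
a_1=1:  p_1=1·8+1=9,  q_1=1·1+0=1
(x₁, y₁) = (9, 1);  9² − 80·1² = 1 ✓

9 1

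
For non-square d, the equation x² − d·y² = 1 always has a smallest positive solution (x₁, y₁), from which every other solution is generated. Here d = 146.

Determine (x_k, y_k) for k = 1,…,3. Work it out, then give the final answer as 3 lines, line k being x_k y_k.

d=146: √d = [12; 12,24] (ℓ=2, even), read p_1/q_1
a_0=12:  p_0=12·1+0=12,  q_0=12·0+1=1
a_1=12:  p_1=12·12+1=145,  q_1=12·1+0=12
fundamental: x₁=145, y₁=12  (since 21025 − 146·144 = 1)
(145+12√146)^2 = 42049 + 3480√146
(145+12√146)^3 = 12194065 + 1009188√146

145 12
42049 3480
12194065 1009188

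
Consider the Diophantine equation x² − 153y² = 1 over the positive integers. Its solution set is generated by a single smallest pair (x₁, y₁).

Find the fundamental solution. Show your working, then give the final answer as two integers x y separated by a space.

√153 = [12; 2,1,2,2,2,1,2,24, …], period ℓ=8 (even) → k=7
a_0=12:  p_0=12·1+0=12,  q_0=12·0+1=1
a_1=2:  p_1=2·12+1=25,  q_1=2·1+0=2
a_2=1:  p_2=1·25+12=37,  q_2=1·2+1=3
a_3=2:  p_3=2·37+25=99,  q_3=2·3+2=8
…
a_5=2:  p_5=2·235+99=569,  q_5=2·19+8=46
a_6=1:  p_6=1·569+235=804,  q_6=1·46+19=65
a_7=2:  p_7=2·804+569=2177,  q_7=2·65+46=176
(x₁, y₁) = (2177, 176);  2177² − 153·176² = 1 ✓

2177 176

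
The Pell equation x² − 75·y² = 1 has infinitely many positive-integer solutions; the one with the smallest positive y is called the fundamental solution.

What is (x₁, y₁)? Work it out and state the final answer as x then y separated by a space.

26 3

[8; 1,1,1,16] for √75; ℓ=4 ⇒ convergent index 3
k=0  a_k=8  p_k/q_k = 8/1
k=1  a_k=1  p_k/q_k = 9/1
k=2  a_k=1  p_k/q_k = 17/2
k=3  a_k=1  p_k/q_k = 26/3
fundamental: x₁=26, y₁=3  (since 676 − 75·9 = 1)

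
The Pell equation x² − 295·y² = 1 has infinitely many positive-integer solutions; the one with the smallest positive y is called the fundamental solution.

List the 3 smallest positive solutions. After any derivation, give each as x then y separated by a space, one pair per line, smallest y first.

[17; 5,1,2,3,2,6,2,3,2,1,5,34] for √295; ℓ=12 ⇒ convergent index 11
k=0  a_k=17  p_k/q_k = 17/1
k=1  a_k=5  p_k/q_k = 86/5
k=2  a_k=1  p_k/q_k = 103/6
k=3  a_k=2  p_k/q_k = 292/17
…
k=6  a_k=6  p_k/q_k = 14479/843
…
k=8  a_k=3  p_k/q_k = 108103/6294
k=9  a_k=2  p_k/q_k = 247414/14405
k=10  a_k=1  p_k/q_k = 355517/20699
k=11  a_k=5  p_k/q_k = 2024999/117900
→ (2024999, 117900).  Check: 2024999²=4100620950001, 295·117900²=4100620950000, difference 1.
(2024999+117900√295)^2 = 8201241900001 + 477494764200√295
(2024999+117900√295)^3 = 33215013292518224999 + 1933852840020353700√295

2024999 117900
8201241900001 477494764200
33215013292518224999 1933852840020353700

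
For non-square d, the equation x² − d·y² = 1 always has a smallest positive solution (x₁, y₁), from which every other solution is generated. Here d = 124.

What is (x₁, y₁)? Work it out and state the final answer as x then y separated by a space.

4620799 414960

d=124: √d = [11; 7,2,1,1,1,…,2,7,22] (ℓ=16, even), read p_15/q_15
i=0: a=11 ⇒ p=11, q=1
…
i=2: a=2 ⇒ p=167, q=15
…
i=5: a=1 ⇒ p=657, q=59
i=6: a=3 ⇒ p=2383, q=214
i=7: a=1 ⇒ p=3040, q=273
…
i=11: a=1 ⇒ p=84875, q=7622
…
i=13: a=1 ⇒ p=237042, q=21287
i=14: a=2 ⇒ p=626251, q=56239
i=15: a=7 ⇒ p=4620799, q=414960
fundamental: x₁=4620799, y₁=414960  (since 21351783398401 − 124·172191801600 = 1)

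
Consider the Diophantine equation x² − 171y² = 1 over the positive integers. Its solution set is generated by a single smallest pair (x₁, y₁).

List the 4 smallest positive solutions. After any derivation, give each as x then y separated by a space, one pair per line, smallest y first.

170 13
57799 4420
19651490 1502787
6681448801 510943160

[13; 13,26] for √171; ℓ=2 ⇒ convergent index 1
i=0: a=13 ⇒ p=13, q=1
i=1: a=13 ⇒ p=170, q=13
fundamental: x₁=170, y₁=13  (since 28900 − 171·169 = 1)
(170+13√171)^2 = 57799 + 4420√171
(170+13√171)^3 = 19651490 + 1502787√171
(170+13√171)^4 = 6681448801 + 510943160√171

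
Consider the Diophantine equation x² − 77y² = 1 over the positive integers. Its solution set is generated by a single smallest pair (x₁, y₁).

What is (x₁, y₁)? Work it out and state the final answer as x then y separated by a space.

√77 → a₀=8, period (1,3,2,3,1,16); ℓ=6 even so k=5
a_0=8:  p_0=8·1+0=8,  q_0=8·0+1=1
…
a_2=3:  p_2=3·9+8=35,  q_2=3·1+1=4
…
a_4=3:  p_4=3·79+35=272,  q_4=3·9+4=31
a_5=1:  p_5=1·272+79=351,  q_5=1·31+9=40
fundamental: x₁=351, y₁=40  (since 123201 − 77·1600 = 1)

351 40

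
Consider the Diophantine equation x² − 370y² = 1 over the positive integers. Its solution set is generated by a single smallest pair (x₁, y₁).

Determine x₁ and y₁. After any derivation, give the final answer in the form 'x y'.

√370 → a₀=19, period (4,4,38); ℓ=3 odd so k=5
a_0=19:  p_0=19·1+0=19,  q_0=19·0+1=1
…
a_2=4:  p_2=4·77+19=327,  q_2=4·4+1=17
…
a_4=4:  p_4=4·12503+327=50339,  q_4=4·650+17=2617
a_5=4:  p_5=4·50339+12503=213859,  q_5=4·2617+650=11118
→ (213859, 11118).  Check: 213859²=45735671881, 370·11118²=45735671880, difference 1.

213859 11118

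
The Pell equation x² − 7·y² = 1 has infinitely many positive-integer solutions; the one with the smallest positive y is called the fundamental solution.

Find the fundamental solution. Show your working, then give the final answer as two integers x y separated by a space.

8 3

[2; 1,1,1,4] for √7; ℓ=4 ⇒ convergent index 3
a_0=2:  p_0=2·1+0=2,  q_0=2·0+1=1
a_1=1:  p_1=1·2+1=3,  q_1=1·1+0=1
a_2=1:  p_2=1·3+2=5,  q_2=1·1+1=2
a_3=1:  p_3=1·5+3=8,  q_3=1·2+1=3
fundamental: x₁=8, y₁=3  (since 64 − 7·9 = 1)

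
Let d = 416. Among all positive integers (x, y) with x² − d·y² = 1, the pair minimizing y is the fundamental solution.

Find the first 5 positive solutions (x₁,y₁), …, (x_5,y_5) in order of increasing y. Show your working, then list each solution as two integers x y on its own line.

√416 = [20; 2,1,1,9,1,1,2,40, …], period ℓ=8 (even) → k=7
i=0: a=20 ⇒ p=20, q=1
i=1: a=2 ⇒ p=41, q=2
i=2: a=1 ⇒ p=61, q=3
i=3: a=1 ⇒ p=102, q=5
i=4: a=9 ⇒ p=979, q=48
…
i=6: a=1 ⇒ p=2060, q=101
i=7: a=2 ⇒ p=5201, q=255
→ (5201, 255).  Check: 5201²=27050401, 416·255²=27050400, difference 1.
(5201+255√416)^2 = 54100801 + 2652510√416
(5201+255√416)^3 = 562756526801 + 27591408765√416
(5201+255√416)^4 = 5853793337683201 + 287005831321020√416
(5201+255√416)^5 = 60891157735824130001 + 2985434629809841275√416

5201 255
54100801 2652510
562756526801 27591408765
5853793337683201 287005831321020
60891157735824130001 2985434629809841275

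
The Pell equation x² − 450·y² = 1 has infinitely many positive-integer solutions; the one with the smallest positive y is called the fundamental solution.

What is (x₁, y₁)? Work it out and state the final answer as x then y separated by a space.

[21; 4,1,2,4,2,1,4,42] for √450; ℓ=8 ⇒ convergent index 7
a_0=21:  p_0=21·1+0=21,  q_0=21·0+1=1
…
a_4=4:  p_4=4·297+106=1294,  q_4=4·14+5=61
a_5=2:  p_5=2·1294+297=2885,  q_5=2·61+14=136
a_6=1:  p_6=1·2885+1294=4179,  q_6=1·136+61=197
a_7=4:  p_7=4·4179+2885=19601,  q_7=4·197+136=924
(x₁, y₁) = (19601, 924);  19601² − 450·924² = 1 ✓

19601 924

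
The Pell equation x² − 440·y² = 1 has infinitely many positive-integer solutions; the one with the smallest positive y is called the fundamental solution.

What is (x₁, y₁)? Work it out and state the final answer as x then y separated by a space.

21 1

√440 → a₀=20, period (1,40); ℓ=2 even so k=1
i=0: a=20 ⇒ p=20, q=1
i=1: a=1 ⇒ p=21, q=1
→ (21, 1).  Check: 21²=441, 440·1²=440, difference 1.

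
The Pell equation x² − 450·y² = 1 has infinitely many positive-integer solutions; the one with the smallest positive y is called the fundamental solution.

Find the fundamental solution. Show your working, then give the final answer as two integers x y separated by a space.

19601 924

[21; 4,1,2,4,2,1,4,42] for √450; ℓ=8 ⇒ convergent index 7
step 0: (21, 1)  from 21·(1,0) + (0,1)
step 1: (85, 4)  from 4·(21,1) + (1,0)
…
step 4: (1294, 61)  from 4·(297,14) + (106,5)
…
step 6: (4179, 197)  from 1·(2885,136) + (1294,61)
step 7: (19601, 924)  from 4·(4179,197) + (2885,136)
→ (19601, 924).  Check: 19601²=384199201, 450·924²=384199200, difference 1.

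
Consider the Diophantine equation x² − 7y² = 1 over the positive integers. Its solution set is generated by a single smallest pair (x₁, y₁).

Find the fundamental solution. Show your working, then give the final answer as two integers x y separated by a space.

8 3

√7 = [2; 1,1,1,4, …], period ℓ=4 (even) → k=3
a_0=2:  p_0=2·1+0=2,  q_0=2·0+1=1
…
a_2=1:  p_2=1·3+2=5,  q_2=1·1+1=2
a_3=1:  p_3=1·5+3=8,  q_3=1·2+1=3
(x₁, y₁) = (8, 3);  8² − 7·3² = 1 ✓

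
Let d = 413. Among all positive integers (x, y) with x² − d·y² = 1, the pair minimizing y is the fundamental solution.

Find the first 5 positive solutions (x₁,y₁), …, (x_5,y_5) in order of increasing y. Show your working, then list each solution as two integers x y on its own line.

√413 → a₀=20, period (3,9,1,4,1,9,3,40); ℓ=8 even so k=7
k=0  a_k=20  p_k/q_k = 20/1
k=1  a_k=3  p_k/q_k = 61/3
…
k=4  a_k=4  p_k/q_k = 3089/152
…
k=6  a_k=9  p_k/q_k = 36560/1799
k=7  a_k=3  p_k/q_k = 113399/5580
(x₁, y₁) = (113399, 5580);  113399² − 413·5580² = 1 ✓
(x_2, y_2) = (113399·113399 + 413·5580·5580, 113399·5580 + 5580·113399) = (25718666401, 1265532840)
(x_3, y_3) = (113399·25718666401 + 413·5580·1265532840, 113399·1265532840 + 5580·25718666401) = (5832942102300599, 287020317040740)
(x_4, y_4) = (113399·5832942102300599 + 413·5580·287020317040740, 113399·287020317040740 + 5580·5832942102300599) = (1322899602891852585601, 65095633862940217680)
(x_5, y_5) = (113399·1322899602891852585601 + 413·5580·65095633862940217680, 113399·65095633862940217680 + 5580·1322899602891852585601) = (300030984130833440606834999, 14763559568560095172347900)

113399 5580
25718666401 1265532840
5832942102300599 287020317040740
1322899602891852585601 65095633862940217680
300030984130833440606834999 14763559568560095172347900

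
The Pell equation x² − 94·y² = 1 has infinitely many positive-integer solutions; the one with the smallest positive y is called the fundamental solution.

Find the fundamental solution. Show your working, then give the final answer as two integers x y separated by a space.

√94 = [9; 1,2,3,1,1,…,2,1,18, …], period ℓ=16 (even) → k=15
a_0=9:  p_0=9·1+0=9,  q_0=9·0+1=1
a_1=1:  p_1=1·9+1=10,  q_1=1·1+0=1
…
a_3=3:  p_3=3·29+10=97,  q_3=3·3+1=10
a_4=1:  p_4=1·97+29=126,  q_4=1·10+3=13
a_5=1:  p_5=1·126+97=223,  q_5=1·13+10=23
a_6=5:  p_6=5·223+126=1241,  q_6=5·23+13=128
a_7=1:  p_7=1·1241+223=1464,  q_7=1·128+23=151
…
a_9=1:  p_9=1·12953+1464=14417,  q_9=1·1336+151=1487
a_10=5:  p_10=5·14417+12953=85038,  q_10=5·1487+1336=8771
a_11=1:  p_11=1·85038+14417=99455,  q_11=1·8771+1487=10258
…
a_13=3:  p_13=3·184493+99455=652934,  q_13=3·19029+10258=67345
a_14=2:  p_14=2·652934+184493=1490361,  q_14=2·67345+19029=153719
a_15=1:  p_15=1·1490361+652934=2143295,  q_15=1·153719+67345=221064
fundamental: x₁=2143295, y₁=221064  (since 4593713457025 − 94·48869292096 = 1)

2143295 221064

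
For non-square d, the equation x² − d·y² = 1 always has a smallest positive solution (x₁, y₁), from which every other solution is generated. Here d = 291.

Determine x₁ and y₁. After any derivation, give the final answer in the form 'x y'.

√291 → a₀=17, period (17,34); ℓ=2 even so k=1
a_0=17:  p_0=17·1+0=17,  q_0=17·0+1=1
a_1=17:  p_1=17·17+1=290,  q_1=17·1+0=17
fundamental: x₁=290, y₁=17  (since 84100 − 291·289 = 1)

290 17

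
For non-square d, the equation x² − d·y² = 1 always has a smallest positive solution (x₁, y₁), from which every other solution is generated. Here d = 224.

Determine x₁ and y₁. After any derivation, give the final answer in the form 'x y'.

√224 → a₀=14, period (1,28); ℓ=2 even so k=1
step 0: (14, 1)  from 14·(1,0) + (0,1)
step 1: (15, 1)  from 1·(14,1) + (1,0)
→ (15, 1).  Check: 15²=225, 224·1²=224, difference 1.

15 1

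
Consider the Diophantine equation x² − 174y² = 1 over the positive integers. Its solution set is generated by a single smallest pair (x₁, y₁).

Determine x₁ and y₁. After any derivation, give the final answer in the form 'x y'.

1451 110

[13; 5,4,5,26] for √174; ℓ=4 ⇒ convergent index 3
step 0: (13, 1)  from 13·(1,0) + (0,1)
…
step 2: (277, 21)  from 4·(66,5) + (13,1)
step 3: (1451, 110)  from 5·(277,21) + (66,5)
→ (1451, 110).  Check: 1451²=2105401, 174·110²=2105400, difference 1.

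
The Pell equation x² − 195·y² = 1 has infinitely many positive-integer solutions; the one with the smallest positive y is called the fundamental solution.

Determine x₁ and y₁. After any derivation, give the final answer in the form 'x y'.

14 1

d=195: √d = [13; 1,26] (ℓ=2, even), read p_1/q_1
step 0: (13, 1)  from 13·(1,0) + (0,1)
step 1: (14, 1)  from 1·(13,1) + (1,0)
(x₁, y₁) = (14, 1);  14² − 195·1² = 1 ✓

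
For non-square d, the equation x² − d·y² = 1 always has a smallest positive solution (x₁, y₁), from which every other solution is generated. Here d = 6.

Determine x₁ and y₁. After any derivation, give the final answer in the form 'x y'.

5 2

√6 → a₀=2, period (2,4); ℓ=2 even so k=1
i=0: a=2 ⇒ p=2, q=1
i=1: a=2 ⇒ p=5, q=2
(x₁, y₁) = (5, 2);  5² − 6·2² = 1 ✓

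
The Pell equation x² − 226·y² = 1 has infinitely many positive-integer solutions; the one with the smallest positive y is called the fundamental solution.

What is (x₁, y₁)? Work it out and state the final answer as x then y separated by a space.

√226 = [15; 30, …], period ℓ=1 (odd) → k=1
k=0  a_k=15  p_k/q_k = 15/1
k=1  a_k=30  p_k/q_k = 451/30
(x₁, y₁) = (451, 30);  451² − 226·30² = 1 ✓

451 30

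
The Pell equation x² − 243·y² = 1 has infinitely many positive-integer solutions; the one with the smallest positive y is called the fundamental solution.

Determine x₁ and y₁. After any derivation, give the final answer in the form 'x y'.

√243 = [15; 1,1,2,3,15,3,2,1,1,30, …], period ℓ=10 (even) → k=9
a_0=15:  p_0=15·1+0=15,  q_0=15·0+1=1
…
a_2=1:  p_2=1·16+15=31,  q_2=1·1+1=2
…
a_5=15:  p_5=15·265+78=4053,  q_5=15·17+5=260
…
a_7=2:  p_7=2·12424+4053=28901,  q_7=2·797+260=1854
a_8=1:  p_8=1·28901+12424=41325,  q_8=1·1854+797=2651
a_9=1:  p_9=1·41325+28901=70226,  q_9=1·2651+1854=4505
→ (70226, 4505).  Check: 70226²=4931691076, 243·4505²=4931691075, difference 1.

70226 4505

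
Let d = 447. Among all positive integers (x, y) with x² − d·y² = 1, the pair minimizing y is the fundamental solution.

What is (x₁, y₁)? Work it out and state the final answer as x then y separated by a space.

√447 → a₀=21, period (7,42); ℓ=2 even so k=1
step 0: (21, 1)  from 21·(1,0) + (0,1)
step 1: (148, 7)  from 7·(21,1) + (1,0)
→ (148, 7).  Check: 148²=21904, 447·7²=21903, difference 1.

148 7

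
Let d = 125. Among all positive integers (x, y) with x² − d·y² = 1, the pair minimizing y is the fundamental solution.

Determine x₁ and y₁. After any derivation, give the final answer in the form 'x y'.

√125 → a₀=11, period (5,1,1,5,22); ℓ=5 odd so k=9
step 0: (11, 1)  from 11·(1,0) + (0,1)
…
step 2: (67, 6)  from 1·(56,5) + (11,1)
step 3: (123, 11)  from 1·(67,6) + (56,5)
…
step 5: (15127, 1353)  from 22·(682,61) + (123,11)
step 6: (76317, 6826)  from 5·(15127,1353) + (682,61)
…
step 8: (167761, 15005)  from 1·(91444,8179) + (76317,6826)
step 9: (930249, 83204)  from 5·(167761,15005) + (91444,8179)
→ (930249, 83204).  Check: 930249²=865363202001, 125·83204²=865363202000, difference 1.

930249 83204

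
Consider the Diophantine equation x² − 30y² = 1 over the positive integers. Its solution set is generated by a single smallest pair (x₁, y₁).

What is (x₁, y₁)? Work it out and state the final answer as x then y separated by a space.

[5; 2,10] for √30; ℓ=2 ⇒ convergent index 1
a_0=5:  p_0=5·1+0=5,  q_0=5·0+1=1
a_1=2:  p_1=2·5+1=11,  q_1=2·1+0=2
(x₁, y₁) = (11, 2);  11² − 30·2² = 1 ✓

11 2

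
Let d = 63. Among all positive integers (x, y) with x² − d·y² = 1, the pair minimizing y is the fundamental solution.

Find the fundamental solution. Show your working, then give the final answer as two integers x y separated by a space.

[7; 1,14] for √63; ℓ=2 ⇒ convergent index 1
i=0: a=7 ⇒ p=7, q=1
i=1: a=1 ⇒ p=8, q=1
fundamental: x₁=8, y₁=1  (since 64 − 63·1 = 1)

8 1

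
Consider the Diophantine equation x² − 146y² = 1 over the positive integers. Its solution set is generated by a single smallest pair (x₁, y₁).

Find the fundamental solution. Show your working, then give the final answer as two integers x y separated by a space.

145 12

[12; 12,24] for √146; ℓ=2 ⇒ convergent index 1
step 0: (12, 1)  from 12·(1,0) + (0,1)
step 1: (145, 12)  from 12·(12,1) + (1,0)
(x₁, y₁) = (145, 12);  145² − 146·12² = 1 ✓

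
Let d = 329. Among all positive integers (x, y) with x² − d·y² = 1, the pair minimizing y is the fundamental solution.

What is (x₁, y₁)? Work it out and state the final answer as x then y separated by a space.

2376415 131016

d=329: √d = [18; 7,4,2,1,1,4,1,1,2,4,7,36] (ℓ=12, even), read p_11/q_11
step 0: (18, 1)  from 18·(1,0) + (0,1)
step 1: (127, 7)  from 7·(18,1) + (1,0)
…
step 3: (1179, 65)  from 2·(526,29) + (127,7)
…
step 7: (16125, 889)  from 1·(13241,730) + (2884,159)
…
step 10: (328794, 18127)  from 4·(74857,4127) + (29366,1619)
step 11: (2376415, 131016)  from 7·(328794,18127) + (74857,4127)
→ (2376415, 131016).  Check: 2376415²=5647348252225, 329·131016²=5647348252224, difference 1.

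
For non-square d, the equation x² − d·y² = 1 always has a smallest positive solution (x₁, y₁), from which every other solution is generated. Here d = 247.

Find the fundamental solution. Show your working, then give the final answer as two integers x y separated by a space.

√247 = [15; 1,2,1,1,9,1,9,1,1,2,1,30, …], period ℓ=12 (even) → k=11
k=0  a_k=15  p_k/q_k = 15/1
k=1  a_k=1  p_k/q_k = 16/1
…
k=5  a_k=9  p_k/q_k = 1053/67
…
k=9  a_k=1  p_k/q_k = 24203/1540
k=10  a_k=2  p_k/q_k = 61089/3887
k=11  a_k=1  p_k/q_k = 85292/5427
(x₁, y₁) = (85292, 5427);  85292² − 247·5427² = 1 ✓

85292 5427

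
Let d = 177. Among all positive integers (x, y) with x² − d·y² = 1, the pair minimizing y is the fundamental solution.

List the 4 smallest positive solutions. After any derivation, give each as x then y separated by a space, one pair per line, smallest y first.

√177 = [13; 3,3,2,8,2,3,3,26, …], period ℓ=8 (even) → k=7
a_0=13:  p_0=13·1+0=13,  q_0=13·0+1=1
a_1=3:  p_1=3·13+1=40,  q_1=3·1+0=3
…
a_3=2:  p_3=2·133+40=306,  q_3=2·10+3=23
a_4=8:  p_4=8·306+133=2581,  q_4=8·23+10=194
a_5=2:  p_5=2·2581+306=5468,  q_5=2·194+23=411
a_6=3:  p_6=3·5468+2581=18985,  q_6=3·411+194=1427
a_7=3:  p_7=3·18985+5468=62423,  q_7=3·1427+411=4692
fundamental: x₁=62423, y₁=4692  (since 3896630929 − 177·22014864 = 1)
(62423+4692√177)^2 = 7793261857 + 585777432√177
(62423+4692√177)^3 = 972957569736599 + 73131969270780√177
(62423+4692√177)^4 = 121469860743542176897 + 9130233834994022448√177

62423 4692
7793261857 585777432
972957569736599 73131969270780
121469860743542176897 9130233834994022448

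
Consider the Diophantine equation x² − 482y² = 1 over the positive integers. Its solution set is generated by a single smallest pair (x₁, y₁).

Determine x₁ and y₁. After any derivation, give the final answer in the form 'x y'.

d=482: √d = [21; 1,20,1,42] (ℓ=4, even), read p_3/q_3
step 0: (21, 1)  from 21·(1,0) + (0,1)
…
step 2: (461, 21)  from 20·(22,1) + (21,1)
step 3: (483, 22)  from 1·(461,21) + (22,1)
fundamental: x₁=483, y₁=22  (since 233289 − 482·484 = 1)

483 22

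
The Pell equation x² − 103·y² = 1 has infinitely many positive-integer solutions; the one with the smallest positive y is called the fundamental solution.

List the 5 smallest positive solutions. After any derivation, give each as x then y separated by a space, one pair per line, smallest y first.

√103 = [10; 6,1,2,1,1,9,1,1,2,1,6,20, …], period ℓ=12 (even) → k=11
a_0=10:  p_0=10·1+0=10,  q_0=10·0+1=1
…
a_3=2:  p_3=2·71+61=203,  q_3=2·7+6=20
…
a_5=1:  p_5=1·274+203=477,  q_5=1·27+20=47
…
a_7=1:  p_7=1·4567+477=5044,  q_7=1·450+47=497
…
a_10=1:  p_10=1·24266+9611=33877,  q_10=1·2391+947=3338
a_11=6:  p_11=6·33877+24266=227528,  q_11=6·3338+2391=22419
fundamental: x₁=227528, y₁=22419  (since 51768990784 − 103·502611561 = 1)
(227528+22419√103)^2 = 103537981567 + 10201900464√103
(227528+22419√103)^3 = 47115579739725224 + 4642436017523565√103
(227528+22419√103)^4 = 21440227253936863550977 + 2112568364380001494176√103
(227528+22419√103)^5 = 9756504053220377800313664488 + 961336909616663523916230291√103

227528 22419
103537981567 10201900464
47115579739725224 4642436017523565
21440227253936863550977 2112568364380001494176
9756504053220377800313664488 961336909616663523916230291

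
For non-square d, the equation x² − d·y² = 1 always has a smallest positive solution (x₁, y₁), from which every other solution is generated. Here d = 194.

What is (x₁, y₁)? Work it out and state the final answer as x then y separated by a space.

√194 = [13; 1,12,1,26, …], period ℓ=4 (even) → k=3
a_0=13:  p_0=13·1+0=13,  q_0=13·0+1=1
a_1=1:  p_1=1·13+1=14,  q_1=1·1+0=1
a_2=12:  p_2=12·14+13=181,  q_2=12·1+1=13
a_3=1:  p_3=1·181+14=195,  q_3=1·13+1=14
(x₁, y₁) = (195, 14);  195² − 194·14² = 1 ✓

195 14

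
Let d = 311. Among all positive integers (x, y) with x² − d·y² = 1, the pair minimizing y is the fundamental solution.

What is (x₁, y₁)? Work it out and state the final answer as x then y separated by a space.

√311 → a₀=17, period (1,1,1,2,1,…,1,1,34); ℓ=16 even so k=15
step 0: (17, 1)  from 17·(1,0) + (0,1)
…
step 2: (35, 2)  from 1·(18,1) + (17,1)
step 3: (53, 3)  from 1·(35,2) + (18,1)
step 4: (141, 8)  from 2·(53,3) + (35,2)
step 5: (194, 11)  from 1·(141,8) + (53,3)
step 6: (1305, 74)  from 6·(194,11) + (141,8)
step 7: (4109, 233)  from 3·(1305,74) + (194,11)
step 8: (71158, 4035)  from 17·(4109,233) + (1305,74)
…
step 10: (1376656, 78063)  from 6·(217583,12338) + (71158,4035)
…
step 12: (4565134, 258865)  from 2·(1594239,90401) + (1376656,78063)
…
step 14: (10724507, 608131)  from 1·(6159373,349266) + (4565134,258865)
step 15: (16883880, 957397)  from 1·(10724507,608131) + (6159373,349266)
(x₁, y₁) = (16883880, 957397);  16883880² − 311·957397² = 1 ✓

16883880 957397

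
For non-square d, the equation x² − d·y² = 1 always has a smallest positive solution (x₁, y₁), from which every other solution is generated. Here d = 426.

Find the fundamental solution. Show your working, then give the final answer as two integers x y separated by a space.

88751 4300

√426 = [20; 1,1,1,3,2,6,2,3,1,1,1,40, …], period ℓ=12 (even) → k=11
k=0  a_k=20  p_k/q_k = 20/1
…
k=5  a_k=2  p_k/q_k = 516/25
k=6  a_k=6  p_k/q_k = 3323/161
…
k=9  a_k=1  p_k/q_k = 31971/1549
k=10  a_k=1  p_k/q_k = 56780/2751
k=11  a_k=1  p_k/q_k = 88751/4300
fundamental: x₁=88751, y₁=4300  (since 7876740001 − 426·18490000 = 1)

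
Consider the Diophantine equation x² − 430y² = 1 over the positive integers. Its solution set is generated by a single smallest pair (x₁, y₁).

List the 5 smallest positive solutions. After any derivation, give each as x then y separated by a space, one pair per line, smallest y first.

[20; 1,2,1,3,1,…,2,1,40] for √430; ℓ=14 ⇒ convergent index 13
k=0  a_k=20  p_k/q_k = 20/1
…
k=2  a_k=2  p_k/q_k = 62/3
k=3  a_k=1  p_k/q_k = 83/4
k=4  a_k=3  p_k/q_k = 311/15
…
k=8  a_k=6  p_k/q_k = 133439/6435
…
k=12  a_k=2  p_k/q_k = 2107880/101651
k=13  a_k=1  p_k/q_k = 2862251/138030
(x₁, y₁) = (2862251, 138030);  2862251² − 430·138030² = 1 ✓
k=2:  x_2 = 2862251·2862251+430·138030·138030 = 16384961574001,  y_2 = 2862251·138030+138030·2862251 = 790153011060
k=3:  x_3 = 2862251·16384961574001+430·138030·790153011060 = 93795745300289010251,  y_3 = 2862251·790153011060+138030·16384961574001 = 4523232492118854090
k=4:  x_4 = 2862251·93795745300289010251+430·138030·4523232492118854090 = 536933931562978654798296001,  y_4 = 2862251·4523232492118854090+138030·93795745300289010251 = 25893253447598574322902120
k=5:  x_5 = 2862251·536933931562978654798296001+430·138030·25893253447598574322902120 = 3073679365100040639604854765306251,  y_5 = 2862251·25893253447598574322902120+138030·536933931562978654798296001 = 148225981147280410676109712890150

2862251 138030
16384961574001 790153011060
93795745300289010251 4523232492118854090
536933931562978654798296001 25893253447598574322902120
3073679365100040639604854765306251 148225981147280410676109712890150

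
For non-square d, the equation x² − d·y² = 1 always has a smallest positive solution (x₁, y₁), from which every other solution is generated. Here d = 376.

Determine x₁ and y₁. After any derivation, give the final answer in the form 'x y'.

d=376: √d = [19; 2,1,1,3,1,…,1,2,38] (ℓ=16, even), read p_15/q_15
step 0: (19, 1)  from 19·(1,0) + (0,1)
step 1: (39, 2)  from 2·(19,1) + (1,0)
…
step 5: (446, 23)  from 1·(349,18) + (97,5)
…
step 8: (12953, 668)  from 4·(2928,151) + (1241,64)
step 9: (28834, 1487)  from 2·(12953,668) + (2928,151)
step 10: (70621, 3642)  from 2·(28834,1487) + (12953,668)
…
step 12: (368986, 19029)  from 3·(99455,5129) + (70621,3642)
step 13: (468441, 24158)  from 1·(368986,19029) + (99455,5129)
step 14: (837427, 43187)  from 1·(468441,24158) + (368986,19029)
step 15: (2143295, 110532)  from 2·(837427,43187) + (468441,24158)
fundamental: x₁=2143295, y₁=110532  (since 4593713457025 − 376·12217323024 = 1)

2143295 110532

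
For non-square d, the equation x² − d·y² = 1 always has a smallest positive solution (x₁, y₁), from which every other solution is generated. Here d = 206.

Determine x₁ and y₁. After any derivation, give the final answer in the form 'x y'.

59535 4148

√206 = [14; 2,1,5,14,5,1,2,28, …], period ℓ=8 (even) → k=7
a_0=14:  p_0=14·1+0=14,  q_0=14·0+1=1
a_1=2:  p_1=2·14+1=29,  q_1=2·1+0=2
a_2=1:  p_2=1·29+14=43,  q_2=1·2+1=3
…
a_4=14:  p_4=14·244+43=3459,  q_4=14·17+3=241
a_5=5:  p_5=5·3459+244=17539,  q_5=5·241+17=1222
a_6=1:  p_6=1·17539+3459=20998,  q_6=1·1222+241=1463
a_7=2:  p_7=2·20998+17539=59535,  q_7=2·1463+1222=4148
fundamental: x₁=59535, y₁=4148  (since 3544416225 − 206·17205904 = 1)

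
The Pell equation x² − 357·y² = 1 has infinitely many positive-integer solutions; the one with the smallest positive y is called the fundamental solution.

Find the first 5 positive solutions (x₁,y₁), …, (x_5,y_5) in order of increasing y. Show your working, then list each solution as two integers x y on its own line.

[18; 1,8,2,8,1,36] for √357; ℓ=6 ⇒ convergent index 5
k=0  a_k=18  p_k/q_k = 18/1
…
k=4  a_k=8  p_k/q_k = 3042/161
k=5  a_k=1  p_k/q_k = 3401/180
fundamental: x₁=3401, y₁=180  (since 11566801 − 357·32400 = 1)
(3401+180√357)^2 = 23133601 + 1224360√357
(3401+180√357)^3 = 157354750601 + 8328096540√357
(3401+180√357)^4 = 1070326990454401 + 56647711440720√357
(3401+180√357)^5 = 7280364031716085001 + 385317724891680900√357

3401 180
23133601 1224360
157354750601 8328096540
1070326990454401 56647711440720
7280364031716085001 385317724891680900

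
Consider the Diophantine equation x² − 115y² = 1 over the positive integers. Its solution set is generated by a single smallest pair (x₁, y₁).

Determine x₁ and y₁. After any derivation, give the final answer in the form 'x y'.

1126 105

√115 → a₀=10, period (1,2,1,1,1,1,1,2,1,20); ℓ=10 even so k=9
i=0: a=10 ⇒ p=10, q=1
…
i=4: a=1 ⇒ p=75, q=7
i=5: a=1 ⇒ p=118, q=11
…
i=8: a=2 ⇒ p=815, q=76
i=9: a=1 ⇒ p=1126, q=105
(x₁, y₁) = (1126, 105);  1126² − 115·105² = 1 ✓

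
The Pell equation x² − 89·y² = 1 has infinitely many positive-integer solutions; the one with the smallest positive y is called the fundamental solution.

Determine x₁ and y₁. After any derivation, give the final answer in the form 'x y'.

[9; 2,3,3,2,18] for √89; ℓ=5 ⇒ convergent index 9
i=0: a=9 ⇒ p=9, q=1
…
i=5: a=18 ⇒ p=9217, q=977
…
i=7: a=3 ⇒ p=66019, q=6998
i=8: a=3 ⇒ p=216991, q=23001
i=9: a=2 ⇒ p=500001, q=53000
→ (500001, 53000).  Check: 500001²=250001000001, 89·53000²=250001000000, difference 1.

500001 53000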